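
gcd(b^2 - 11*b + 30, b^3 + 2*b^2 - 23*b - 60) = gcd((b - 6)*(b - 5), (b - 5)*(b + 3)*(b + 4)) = b - 5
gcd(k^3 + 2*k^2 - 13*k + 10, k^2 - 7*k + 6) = k - 1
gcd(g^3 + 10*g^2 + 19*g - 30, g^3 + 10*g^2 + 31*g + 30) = g + 5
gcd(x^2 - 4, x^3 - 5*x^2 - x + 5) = 1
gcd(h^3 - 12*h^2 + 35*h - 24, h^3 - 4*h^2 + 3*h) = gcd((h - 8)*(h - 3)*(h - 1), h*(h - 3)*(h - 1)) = h^2 - 4*h + 3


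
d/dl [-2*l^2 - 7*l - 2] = -4*l - 7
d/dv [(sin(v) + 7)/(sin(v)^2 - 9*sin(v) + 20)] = (-14*sin(v) + cos(v)^2 + 82)*cos(v)/(sin(v)^2 - 9*sin(v) + 20)^2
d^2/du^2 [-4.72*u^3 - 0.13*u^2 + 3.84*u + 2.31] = -28.32*u - 0.26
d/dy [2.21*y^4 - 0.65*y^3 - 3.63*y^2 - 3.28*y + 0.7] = 8.84*y^3 - 1.95*y^2 - 7.26*y - 3.28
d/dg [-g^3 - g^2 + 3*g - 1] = -3*g^2 - 2*g + 3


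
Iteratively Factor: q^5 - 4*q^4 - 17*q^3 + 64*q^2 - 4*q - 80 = (q - 5)*(q^4 + q^3 - 12*q^2 + 4*q + 16) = (q - 5)*(q - 2)*(q^3 + 3*q^2 - 6*q - 8) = (q - 5)*(q - 2)*(q + 1)*(q^2 + 2*q - 8) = (q - 5)*(q - 2)*(q + 1)*(q + 4)*(q - 2)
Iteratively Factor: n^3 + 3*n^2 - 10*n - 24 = (n - 3)*(n^2 + 6*n + 8) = (n - 3)*(n + 4)*(n + 2)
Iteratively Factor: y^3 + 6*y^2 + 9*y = (y)*(y^2 + 6*y + 9) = y*(y + 3)*(y + 3)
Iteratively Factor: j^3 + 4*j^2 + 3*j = (j + 1)*(j^2 + 3*j) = j*(j + 1)*(j + 3)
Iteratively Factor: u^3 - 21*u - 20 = (u + 4)*(u^2 - 4*u - 5) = (u - 5)*(u + 4)*(u + 1)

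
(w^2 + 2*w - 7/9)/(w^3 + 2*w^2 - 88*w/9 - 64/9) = (9*w^2 + 18*w - 7)/(9*w^3 + 18*w^2 - 88*w - 64)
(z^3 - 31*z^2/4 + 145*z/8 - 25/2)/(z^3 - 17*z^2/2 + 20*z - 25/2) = (z^2 - 21*z/4 + 5)/(z^2 - 6*z + 5)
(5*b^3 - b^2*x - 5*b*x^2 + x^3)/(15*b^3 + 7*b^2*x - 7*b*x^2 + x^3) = (-b + x)/(-3*b + x)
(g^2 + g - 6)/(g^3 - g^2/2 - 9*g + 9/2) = 2*(g - 2)/(2*g^2 - 7*g + 3)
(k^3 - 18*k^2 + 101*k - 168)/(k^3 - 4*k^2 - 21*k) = (k^2 - 11*k + 24)/(k*(k + 3))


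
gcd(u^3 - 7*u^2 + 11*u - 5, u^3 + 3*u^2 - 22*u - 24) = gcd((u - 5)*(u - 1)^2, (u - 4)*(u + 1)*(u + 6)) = 1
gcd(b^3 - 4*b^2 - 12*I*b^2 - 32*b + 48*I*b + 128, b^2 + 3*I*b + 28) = b - 4*I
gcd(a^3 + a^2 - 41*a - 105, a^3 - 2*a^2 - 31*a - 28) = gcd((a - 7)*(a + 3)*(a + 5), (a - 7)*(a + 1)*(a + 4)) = a - 7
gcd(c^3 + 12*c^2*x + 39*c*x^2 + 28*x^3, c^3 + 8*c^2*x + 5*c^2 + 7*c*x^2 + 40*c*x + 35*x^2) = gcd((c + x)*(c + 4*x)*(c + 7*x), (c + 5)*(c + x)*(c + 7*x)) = c^2 + 8*c*x + 7*x^2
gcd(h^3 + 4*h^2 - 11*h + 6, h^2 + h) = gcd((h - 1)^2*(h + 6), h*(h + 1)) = 1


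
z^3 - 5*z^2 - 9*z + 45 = (z - 5)*(z - 3)*(z + 3)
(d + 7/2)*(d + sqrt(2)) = d^2 + sqrt(2)*d + 7*d/2 + 7*sqrt(2)/2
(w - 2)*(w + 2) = w^2 - 4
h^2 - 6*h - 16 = (h - 8)*(h + 2)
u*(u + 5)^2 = u^3 + 10*u^2 + 25*u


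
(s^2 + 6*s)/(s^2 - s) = (s + 6)/(s - 1)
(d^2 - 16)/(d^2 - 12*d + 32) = (d + 4)/(d - 8)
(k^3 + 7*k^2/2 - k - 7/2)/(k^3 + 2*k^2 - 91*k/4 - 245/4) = 2*(k^2 - 1)/(2*k^2 - 3*k - 35)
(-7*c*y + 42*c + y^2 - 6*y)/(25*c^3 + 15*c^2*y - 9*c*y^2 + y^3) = (-7*c*y + 42*c + y^2 - 6*y)/(25*c^3 + 15*c^2*y - 9*c*y^2 + y^3)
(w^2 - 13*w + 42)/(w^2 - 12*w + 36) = (w - 7)/(w - 6)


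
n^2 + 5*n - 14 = (n - 2)*(n + 7)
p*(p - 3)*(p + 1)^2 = p^4 - p^3 - 5*p^2 - 3*p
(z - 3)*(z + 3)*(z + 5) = z^3 + 5*z^2 - 9*z - 45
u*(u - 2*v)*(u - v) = u^3 - 3*u^2*v + 2*u*v^2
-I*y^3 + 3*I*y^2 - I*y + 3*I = (y - 3)*(y - I)*(-I*y + 1)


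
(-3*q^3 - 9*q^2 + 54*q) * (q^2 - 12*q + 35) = -3*q^5 + 27*q^4 + 57*q^3 - 963*q^2 + 1890*q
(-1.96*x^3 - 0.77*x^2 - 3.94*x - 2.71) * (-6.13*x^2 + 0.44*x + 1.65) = 12.0148*x^5 + 3.8577*x^4 + 20.5794*x^3 + 13.6082*x^2 - 7.6934*x - 4.4715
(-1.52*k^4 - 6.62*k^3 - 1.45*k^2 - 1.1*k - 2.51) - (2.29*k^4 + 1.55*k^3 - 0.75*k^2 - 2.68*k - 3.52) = -3.81*k^4 - 8.17*k^3 - 0.7*k^2 + 1.58*k + 1.01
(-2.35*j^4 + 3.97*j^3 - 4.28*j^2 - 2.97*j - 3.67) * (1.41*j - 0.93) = -3.3135*j^5 + 7.7832*j^4 - 9.7269*j^3 - 0.2073*j^2 - 2.4126*j + 3.4131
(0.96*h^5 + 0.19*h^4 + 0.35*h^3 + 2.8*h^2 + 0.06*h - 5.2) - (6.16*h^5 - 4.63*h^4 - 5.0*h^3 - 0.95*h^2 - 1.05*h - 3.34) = -5.2*h^5 + 4.82*h^4 + 5.35*h^3 + 3.75*h^2 + 1.11*h - 1.86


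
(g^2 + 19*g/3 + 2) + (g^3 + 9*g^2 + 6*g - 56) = g^3 + 10*g^2 + 37*g/3 - 54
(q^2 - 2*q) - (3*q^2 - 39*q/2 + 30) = -2*q^2 + 35*q/2 - 30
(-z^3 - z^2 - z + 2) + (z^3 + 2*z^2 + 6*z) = z^2 + 5*z + 2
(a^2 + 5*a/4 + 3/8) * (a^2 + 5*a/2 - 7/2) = a^4 + 15*a^3/4 - 55*a/16 - 21/16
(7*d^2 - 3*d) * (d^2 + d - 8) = 7*d^4 + 4*d^3 - 59*d^2 + 24*d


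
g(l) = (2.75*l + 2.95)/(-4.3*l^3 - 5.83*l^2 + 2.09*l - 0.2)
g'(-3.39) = -0.05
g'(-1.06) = -0.72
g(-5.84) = -0.02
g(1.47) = -0.30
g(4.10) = -0.04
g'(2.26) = 0.11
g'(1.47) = 0.43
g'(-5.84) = -0.01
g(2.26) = -0.12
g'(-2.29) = -0.33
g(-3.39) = -0.07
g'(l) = (2.75*l + 2.95)*(12.9*l^2 + 11.66*l - 2.09)/(-4.3*l^3 - 5.83*l^2 + 2.09*l - 0.2)^2 + 2.75/(-4.3*l^3 - 5.83*l^2 + 2.09*l - 0.2) = (23.65*l^3 + 54.0875*l^2 + 34.397*l - 6.7155)/(18.49*l^6 + 50.138*l^5 + 16.0149*l^4 - 22.6494*l^3 + 6.7001*l^2 - 0.836*l + 0.04)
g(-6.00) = -0.02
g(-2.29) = -0.21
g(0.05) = -27.91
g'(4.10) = 0.02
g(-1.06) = -0.01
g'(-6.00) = -0.01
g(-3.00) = -0.09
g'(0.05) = -397.01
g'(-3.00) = -0.08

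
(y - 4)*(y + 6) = y^2 + 2*y - 24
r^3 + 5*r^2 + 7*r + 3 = (r + 1)^2*(r + 3)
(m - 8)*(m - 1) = m^2 - 9*m + 8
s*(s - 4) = s^2 - 4*s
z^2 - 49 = (z - 7)*(z + 7)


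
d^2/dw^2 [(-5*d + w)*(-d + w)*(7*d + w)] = 2*d + 6*w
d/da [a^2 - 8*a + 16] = 2*a - 8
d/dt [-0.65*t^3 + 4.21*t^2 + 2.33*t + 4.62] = -1.95*t^2 + 8.42*t + 2.33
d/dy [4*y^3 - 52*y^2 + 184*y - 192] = 12*y^2 - 104*y + 184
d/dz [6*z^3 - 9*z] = 18*z^2 - 9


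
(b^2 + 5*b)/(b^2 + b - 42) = b*(b + 5)/(b^2 + b - 42)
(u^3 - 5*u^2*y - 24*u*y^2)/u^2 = u - 5*y - 24*y^2/u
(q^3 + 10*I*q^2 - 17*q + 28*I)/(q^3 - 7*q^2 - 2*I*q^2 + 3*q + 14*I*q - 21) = (q^3 + 10*I*q^2 - 17*q + 28*I)/(q^3 - q^2*(7 + 2*I) + q*(3 + 14*I) - 21)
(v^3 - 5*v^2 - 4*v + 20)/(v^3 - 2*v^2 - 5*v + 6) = (v^2 - 7*v + 10)/(v^2 - 4*v + 3)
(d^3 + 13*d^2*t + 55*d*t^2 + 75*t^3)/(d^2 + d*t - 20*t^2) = (-d^2 - 8*d*t - 15*t^2)/(-d + 4*t)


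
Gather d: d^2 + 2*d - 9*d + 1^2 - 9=d^2 - 7*d - 8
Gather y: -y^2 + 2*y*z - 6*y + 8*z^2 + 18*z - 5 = -y^2 + y*(2*z - 6) + 8*z^2 + 18*z - 5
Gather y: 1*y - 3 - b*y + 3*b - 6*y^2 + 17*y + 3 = 3*b - 6*y^2 + y*(18 - b)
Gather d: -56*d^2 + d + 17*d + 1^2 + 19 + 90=-56*d^2 + 18*d + 110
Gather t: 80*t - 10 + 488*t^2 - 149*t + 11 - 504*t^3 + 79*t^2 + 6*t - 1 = -504*t^3 + 567*t^2 - 63*t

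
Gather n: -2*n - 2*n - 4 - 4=-4*n - 8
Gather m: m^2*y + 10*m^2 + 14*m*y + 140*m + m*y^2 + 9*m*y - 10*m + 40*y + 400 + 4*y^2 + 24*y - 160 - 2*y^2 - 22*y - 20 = m^2*(y + 10) + m*(y^2 + 23*y + 130) + 2*y^2 + 42*y + 220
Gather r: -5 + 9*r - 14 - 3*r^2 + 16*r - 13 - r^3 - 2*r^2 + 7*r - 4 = -r^3 - 5*r^2 + 32*r - 36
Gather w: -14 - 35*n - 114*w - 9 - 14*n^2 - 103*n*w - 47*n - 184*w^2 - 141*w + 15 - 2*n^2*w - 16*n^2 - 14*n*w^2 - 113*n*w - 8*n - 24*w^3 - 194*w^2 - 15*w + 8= -30*n^2 - 90*n - 24*w^3 + w^2*(-14*n - 378) + w*(-2*n^2 - 216*n - 270)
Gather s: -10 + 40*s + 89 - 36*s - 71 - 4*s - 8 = 0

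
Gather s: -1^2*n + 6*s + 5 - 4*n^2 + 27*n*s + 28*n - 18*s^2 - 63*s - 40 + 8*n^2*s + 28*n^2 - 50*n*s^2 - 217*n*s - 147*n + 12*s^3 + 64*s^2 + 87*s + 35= 24*n^2 - 120*n + 12*s^3 + s^2*(46 - 50*n) + s*(8*n^2 - 190*n + 30)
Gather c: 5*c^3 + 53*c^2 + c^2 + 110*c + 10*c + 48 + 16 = 5*c^3 + 54*c^2 + 120*c + 64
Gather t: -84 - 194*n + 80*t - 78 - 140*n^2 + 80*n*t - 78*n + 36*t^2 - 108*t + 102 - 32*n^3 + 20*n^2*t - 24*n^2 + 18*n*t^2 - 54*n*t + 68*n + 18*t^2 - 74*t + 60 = -32*n^3 - 164*n^2 - 204*n + t^2*(18*n + 54) + t*(20*n^2 + 26*n - 102)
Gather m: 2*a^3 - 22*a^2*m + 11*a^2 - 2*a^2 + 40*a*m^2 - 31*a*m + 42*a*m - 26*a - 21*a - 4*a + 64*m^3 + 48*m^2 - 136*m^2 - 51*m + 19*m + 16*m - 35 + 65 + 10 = 2*a^3 + 9*a^2 - 51*a + 64*m^3 + m^2*(40*a - 88) + m*(-22*a^2 + 11*a - 16) + 40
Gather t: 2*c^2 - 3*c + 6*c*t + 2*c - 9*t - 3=2*c^2 - c + t*(6*c - 9) - 3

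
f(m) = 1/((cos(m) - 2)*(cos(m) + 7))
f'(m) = sin(m)/((cos(m) - 2)*(cos(m) + 7)^2) + sin(m)/((cos(m) - 2)^2*(cos(m) + 7))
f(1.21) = -0.08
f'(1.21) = 0.04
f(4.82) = -0.07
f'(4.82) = -0.03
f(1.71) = -0.07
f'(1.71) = 0.02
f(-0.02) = -0.12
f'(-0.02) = -0.00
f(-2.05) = -0.06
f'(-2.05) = -0.01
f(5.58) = -0.10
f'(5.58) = -0.05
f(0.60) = -0.11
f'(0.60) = 0.04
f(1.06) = -0.09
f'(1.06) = 0.04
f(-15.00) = -0.06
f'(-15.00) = -0.00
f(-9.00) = -0.06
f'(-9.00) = 0.00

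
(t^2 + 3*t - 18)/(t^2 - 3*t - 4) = (-t^2 - 3*t + 18)/(-t^2 + 3*t + 4)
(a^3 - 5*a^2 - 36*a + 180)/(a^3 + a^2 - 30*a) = (a - 6)/a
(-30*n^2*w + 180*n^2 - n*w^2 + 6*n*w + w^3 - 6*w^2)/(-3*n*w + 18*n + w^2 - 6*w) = (-30*n^2 - n*w + w^2)/(-3*n + w)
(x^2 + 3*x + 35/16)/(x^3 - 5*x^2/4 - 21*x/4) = (x + 5/4)/(x*(x - 3))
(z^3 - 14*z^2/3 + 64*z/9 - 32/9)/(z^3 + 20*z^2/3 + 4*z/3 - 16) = (3*z^2 - 10*z + 8)/(3*(z^2 + 8*z + 12))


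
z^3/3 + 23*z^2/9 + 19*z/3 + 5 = (z/3 + 1)*(z + 5/3)*(z + 3)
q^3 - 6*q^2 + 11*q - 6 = (q - 3)*(q - 2)*(q - 1)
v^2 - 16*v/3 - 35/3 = (v - 7)*(v + 5/3)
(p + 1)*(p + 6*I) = p^2 + p + 6*I*p + 6*I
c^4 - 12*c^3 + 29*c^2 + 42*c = c*(c - 7)*(c - 6)*(c + 1)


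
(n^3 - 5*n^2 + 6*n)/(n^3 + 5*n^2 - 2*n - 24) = n*(n - 3)/(n^2 + 7*n + 12)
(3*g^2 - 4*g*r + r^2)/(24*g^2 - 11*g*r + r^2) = (-g + r)/(-8*g + r)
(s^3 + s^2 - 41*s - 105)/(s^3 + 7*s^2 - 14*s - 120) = (s^2 - 4*s - 21)/(s^2 + 2*s - 24)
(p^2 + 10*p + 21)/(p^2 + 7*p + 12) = (p + 7)/(p + 4)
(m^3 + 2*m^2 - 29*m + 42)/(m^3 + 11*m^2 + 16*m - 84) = (m - 3)/(m + 6)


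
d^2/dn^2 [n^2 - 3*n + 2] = 2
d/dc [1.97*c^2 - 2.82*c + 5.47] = 3.94*c - 2.82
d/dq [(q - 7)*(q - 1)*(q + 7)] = 3*q^2 - 2*q - 49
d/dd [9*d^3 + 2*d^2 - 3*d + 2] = 27*d^2 + 4*d - 3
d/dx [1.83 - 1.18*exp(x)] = -1.18*exp(x)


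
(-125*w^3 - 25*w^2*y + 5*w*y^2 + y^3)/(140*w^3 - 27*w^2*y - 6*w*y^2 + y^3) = (-25*w^2 + y^2)/(28*w^2 - 11*w*y + y^2)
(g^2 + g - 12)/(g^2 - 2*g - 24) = (g - 3)/(g - 6)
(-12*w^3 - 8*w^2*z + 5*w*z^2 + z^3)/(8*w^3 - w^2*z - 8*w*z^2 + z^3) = (-12*w^2 + 4*w*z + z^2)/(8*w^2 - 9*w*z + z^2)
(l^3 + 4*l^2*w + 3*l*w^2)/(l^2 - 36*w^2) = l*(l^2 + 4*l*w + 3*w^2)/(l^2 - 36*w^2)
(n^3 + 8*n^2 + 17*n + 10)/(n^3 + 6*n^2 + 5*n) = (n + 2)/n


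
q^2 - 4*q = q*(q - 4)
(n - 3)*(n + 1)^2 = n^3 - n^2 - 5*n - 3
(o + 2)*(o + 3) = o^2 + 5*o + 6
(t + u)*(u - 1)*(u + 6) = t*u^2 + 5*t*u - 6*t + u^3 + 5*u^2 - 6*u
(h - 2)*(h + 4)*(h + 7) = h^3 + 9*h^2 + 6*h - 56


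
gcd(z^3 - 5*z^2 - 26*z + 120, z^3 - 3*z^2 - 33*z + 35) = z + 5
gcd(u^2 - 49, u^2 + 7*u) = u + 7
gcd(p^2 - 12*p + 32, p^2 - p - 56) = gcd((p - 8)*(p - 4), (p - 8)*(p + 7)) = p - 8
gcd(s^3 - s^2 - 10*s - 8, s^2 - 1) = s + 1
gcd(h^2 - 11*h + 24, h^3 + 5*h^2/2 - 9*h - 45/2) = h - 3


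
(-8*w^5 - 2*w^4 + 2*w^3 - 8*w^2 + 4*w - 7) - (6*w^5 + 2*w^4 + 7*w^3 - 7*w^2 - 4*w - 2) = -14*w^5 - 4*w^4 - 5*w^3 - w^2 + 8*w - 5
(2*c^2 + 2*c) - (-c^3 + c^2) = c^3 + c^2 + 2*c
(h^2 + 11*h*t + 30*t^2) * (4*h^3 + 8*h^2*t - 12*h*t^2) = 4*h^5 + 52*h^4*t + 196*h^3*t^2 + 108*h^2*t^3 - 360*h*t^4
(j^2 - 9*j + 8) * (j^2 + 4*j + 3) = j^4 - 5*j^3 - 25*j^2 + 5*j + 24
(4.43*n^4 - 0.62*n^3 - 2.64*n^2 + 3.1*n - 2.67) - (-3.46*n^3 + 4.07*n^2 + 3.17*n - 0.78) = 4.43*n^4 + 2.84*n^3 - 6.71*n^2 - 0.0699999999999998*n - 1.89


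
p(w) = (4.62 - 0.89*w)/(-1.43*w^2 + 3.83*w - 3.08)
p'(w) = (4.62 - 0.89*w)*(2.86*w - 3.83)/(-1.43*w^2 + 3.83*w - 3.08)^2 - 0.89/(-1.43*w^2 + 3.83*w - 3.08) = (-1.2727*w^2 + 13.2132*w - 14.9534)/(2.0449*w^4 - 10.9538*w^3 + 23.4777*w^2 - 23.5928*w + 9.4864)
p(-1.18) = -0.59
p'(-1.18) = -0.35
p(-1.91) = -0.40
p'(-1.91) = -0.18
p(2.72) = -0.68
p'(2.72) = 1.10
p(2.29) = -1.43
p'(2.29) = 2.64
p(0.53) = -2.86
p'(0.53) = -3.94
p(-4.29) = -0.18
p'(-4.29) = -0.05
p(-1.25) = -0.57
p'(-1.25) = -0.33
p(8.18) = 0.04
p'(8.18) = 0.00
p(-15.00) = -0.05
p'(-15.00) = -0.00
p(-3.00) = -0.27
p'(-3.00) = -0.09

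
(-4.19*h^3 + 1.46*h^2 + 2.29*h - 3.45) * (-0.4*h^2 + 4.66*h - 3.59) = 1.676*h^5 - 20.1094*h^4 + 20.9297*h^3 + 6.81*h^2 - 24.2981*h + 12.3855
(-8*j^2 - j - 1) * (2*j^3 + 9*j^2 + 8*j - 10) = -16*j^5 - 74*j^4 - 75*j^3 + 63*j^2 + 2*j + 10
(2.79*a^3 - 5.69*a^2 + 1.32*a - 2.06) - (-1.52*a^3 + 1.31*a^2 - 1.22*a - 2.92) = 4.31*a^3 - 7.0*a^2 + 2.54*a + 0.86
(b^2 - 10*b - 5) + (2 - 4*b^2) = -3*b^2 - 10*b - 3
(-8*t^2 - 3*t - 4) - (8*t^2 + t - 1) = -16*t^2 - 4*t - 3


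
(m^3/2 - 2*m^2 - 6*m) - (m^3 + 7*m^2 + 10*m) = -m^3/2 - 9*m^2 - 16*m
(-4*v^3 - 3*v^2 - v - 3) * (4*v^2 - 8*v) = -16*v^5 + 20*v^4 + 20*v^3 - 4*v^2 + 24*v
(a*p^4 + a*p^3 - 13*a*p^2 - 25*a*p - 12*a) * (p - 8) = a*p^5 - 7*a*p^4 - 21*a*p^3 + 79*a*p^2 + 188*a*p + 96*a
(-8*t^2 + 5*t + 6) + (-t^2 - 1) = -9*t^2 + 5*t + 5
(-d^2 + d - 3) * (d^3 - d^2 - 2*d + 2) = -d^5 + 2*d^4 - 2*d^3 - d^2 + 8*d - 6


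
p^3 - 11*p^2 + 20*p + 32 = (p - 8)*(p - 4)*(p + 1)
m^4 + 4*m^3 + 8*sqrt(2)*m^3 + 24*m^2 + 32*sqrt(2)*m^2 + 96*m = m*(m + 4)*(m + 2*sqrt(2))*(m + 6*sqrt(2))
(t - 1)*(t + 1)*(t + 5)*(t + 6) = t^4 + 11*t^3 + 29*t^2 - 11*t - 30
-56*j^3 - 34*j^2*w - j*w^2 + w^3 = (-7*j + w)*(2*j + w)*(4*j + w)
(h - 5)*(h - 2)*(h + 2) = h^3 - 5*h^2 - 4*h + 20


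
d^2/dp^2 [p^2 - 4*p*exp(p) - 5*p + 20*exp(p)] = -4*p*exp(p) + 12*exp(p) + 2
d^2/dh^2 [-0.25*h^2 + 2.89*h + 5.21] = -0.500000000000000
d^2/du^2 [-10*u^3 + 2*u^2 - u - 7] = 4 - 60*u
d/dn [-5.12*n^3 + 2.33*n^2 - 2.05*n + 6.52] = -15.36*n^2 + 4.66*n - 2.05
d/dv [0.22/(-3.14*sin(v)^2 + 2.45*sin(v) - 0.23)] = (1.3816*sin(v) - 0.539)*cos(v)/(3.14*sin(v)^2 - 2.45*sin(v) + 0.23)^2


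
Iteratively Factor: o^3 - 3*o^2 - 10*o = (o + 2)*(o^2 - 5*o) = o*(o + 2)*(o - 5)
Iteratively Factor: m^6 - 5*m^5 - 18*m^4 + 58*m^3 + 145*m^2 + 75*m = (m - 5)*(m^5 - 18*m^3 - 32*m^2 - 15*m) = (m - 5)^2*(m^4 + 5*m^3 + 7*m^2 + 3*m) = (m - 5)^2*(m + 1)*(m^3 + 4*m^2 + 3*m) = (m - 5)^2*(m + 1)^2*(m^2 + 3*m) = (m - 5)^2*(m + 1)^2*(m + 3)*(m)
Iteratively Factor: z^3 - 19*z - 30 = (z - 5)*(z^2 + 5*z + 6) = (z - 5)*(z + 2)*(z + 3)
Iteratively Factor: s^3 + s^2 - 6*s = (s + 3)*(s^2 - 2*s) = (s - 2)*(s + 3)*(s)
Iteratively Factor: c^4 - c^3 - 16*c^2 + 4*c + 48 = (c + 3)*(c^3 - 4*c^2 - 4*c + 16) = (c - 4)*(c + 3)*(c^2 - 4) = (c - 4)*(c - 2)*(c + 3)*(c + 2)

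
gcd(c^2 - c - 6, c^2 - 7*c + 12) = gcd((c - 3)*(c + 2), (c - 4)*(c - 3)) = c - 3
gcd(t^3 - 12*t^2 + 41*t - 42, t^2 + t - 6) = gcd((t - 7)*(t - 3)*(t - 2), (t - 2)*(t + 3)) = t - 2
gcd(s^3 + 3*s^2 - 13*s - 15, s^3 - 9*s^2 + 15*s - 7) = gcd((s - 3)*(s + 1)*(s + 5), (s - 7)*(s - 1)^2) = 1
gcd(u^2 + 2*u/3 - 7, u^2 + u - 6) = u + 3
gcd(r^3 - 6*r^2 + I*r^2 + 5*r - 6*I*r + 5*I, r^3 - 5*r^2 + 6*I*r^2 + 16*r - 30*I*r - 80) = r - 5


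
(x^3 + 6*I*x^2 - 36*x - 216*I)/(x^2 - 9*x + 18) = (x^2 + 6*x*(1 + I) + 36*I)/(x - 3)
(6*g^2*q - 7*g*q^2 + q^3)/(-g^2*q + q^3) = (-6*g + q)/(g + q)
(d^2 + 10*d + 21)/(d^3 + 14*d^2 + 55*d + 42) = (d + 3)/(d^2 + 7*d + 6)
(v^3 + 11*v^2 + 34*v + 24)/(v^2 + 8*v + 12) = (v^2 + 5*v + 4)/(v + 2)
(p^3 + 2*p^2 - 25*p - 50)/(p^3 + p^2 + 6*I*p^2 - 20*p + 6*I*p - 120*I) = (p^2 - 3*p - 10)/(p^2 + p*(-4 + 6*I) - 24*I)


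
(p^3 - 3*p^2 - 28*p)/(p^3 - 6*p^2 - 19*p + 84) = p/(p - 3)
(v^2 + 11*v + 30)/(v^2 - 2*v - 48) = (v + 5)/(v - 8)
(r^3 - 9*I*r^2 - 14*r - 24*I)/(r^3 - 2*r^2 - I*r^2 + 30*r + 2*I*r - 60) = (r^2 - 3*I*r + 4)/(r^2 + r*(-2 + 5*I) - 10*I)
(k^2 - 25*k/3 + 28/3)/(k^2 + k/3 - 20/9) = 3*(k - 7)/(3*k + 5)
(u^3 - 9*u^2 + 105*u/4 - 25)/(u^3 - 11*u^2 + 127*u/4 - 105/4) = (2*u^2 - 13*u + 20)/(2*u^2 - 17*u + 21)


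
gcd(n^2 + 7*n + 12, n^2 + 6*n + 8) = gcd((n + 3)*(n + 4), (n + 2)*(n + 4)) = n + 4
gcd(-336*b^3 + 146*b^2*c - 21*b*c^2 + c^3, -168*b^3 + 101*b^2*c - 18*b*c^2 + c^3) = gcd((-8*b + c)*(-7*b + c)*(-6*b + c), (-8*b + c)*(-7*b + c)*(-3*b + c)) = 56*b^2 - 15*b*c + c^2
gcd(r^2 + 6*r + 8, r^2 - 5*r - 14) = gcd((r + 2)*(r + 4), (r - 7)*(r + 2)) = r + 2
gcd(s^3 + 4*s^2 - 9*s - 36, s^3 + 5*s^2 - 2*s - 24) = s^2 + 7*s + 12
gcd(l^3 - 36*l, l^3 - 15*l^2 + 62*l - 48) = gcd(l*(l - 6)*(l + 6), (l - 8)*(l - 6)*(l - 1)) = l - 6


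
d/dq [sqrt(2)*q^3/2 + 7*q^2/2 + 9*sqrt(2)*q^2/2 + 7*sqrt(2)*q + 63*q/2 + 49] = 3*sqrt(2)*q^2/2 + 7*q + 9*sqrt(2)*q + 7*sqrt(2) + 63/2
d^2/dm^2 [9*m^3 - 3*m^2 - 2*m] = 54*m - 6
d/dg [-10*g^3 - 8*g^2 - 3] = 2*g*(-15*g - 8)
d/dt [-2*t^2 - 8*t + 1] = -4*t - 8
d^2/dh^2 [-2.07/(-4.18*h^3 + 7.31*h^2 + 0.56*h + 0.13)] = ((30.2634 - 51.9156*h)*(-4.18*h^3 + 7.31*h^2 + 0.56*h + 0.13) - 2.07*(-25.08*h^2 + 29.24*h + 1.12)*(-12.54*h^2 + 14.62*h + 0.56))/(-4.18*h^3 + 7.31*h^2 + 0.56*h + 0.13)^3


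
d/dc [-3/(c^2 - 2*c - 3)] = 6*(c - 1)/(-c^2 + 2*c + 3)^2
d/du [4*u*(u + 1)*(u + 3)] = 12*u^2 + 32*u + 12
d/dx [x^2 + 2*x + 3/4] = 2*x + 2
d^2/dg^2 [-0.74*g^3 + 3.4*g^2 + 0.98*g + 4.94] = 6.8 - 4.44*g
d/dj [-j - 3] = -1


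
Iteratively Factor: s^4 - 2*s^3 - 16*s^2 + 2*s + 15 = (s - 5)*(s^3 + 3*s^2 - s - 3) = (s - 5)*(s + 3)*(s^2 - 1) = (s - 5)*(s + 1)*(s + 3)*(s - 1)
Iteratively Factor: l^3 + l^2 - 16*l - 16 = (l + 4)*(l^2 - 3*l - 4) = (l - 4)*(l + 4)*(l + 1)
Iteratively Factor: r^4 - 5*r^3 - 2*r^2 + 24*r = (r + 2)*(r^3 - 7*r^2 + 12*r) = (r - 3)*(r + 2)*(r^2 - 4*r) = r*(r - 3)*(r + 2)*(r - 4)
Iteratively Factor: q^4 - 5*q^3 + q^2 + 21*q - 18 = (q - 3)*(q^3 - 2*q^2 - 5*q + 6) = (q - 3)^2*(q^2 + q - 2) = (q - 3)^2*(q + 2)*(q - 1)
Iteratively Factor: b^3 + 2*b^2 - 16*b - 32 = (b - 4)*(b^2 + 6*b + 8) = (b - 4)*(b + 4)*(b + 2)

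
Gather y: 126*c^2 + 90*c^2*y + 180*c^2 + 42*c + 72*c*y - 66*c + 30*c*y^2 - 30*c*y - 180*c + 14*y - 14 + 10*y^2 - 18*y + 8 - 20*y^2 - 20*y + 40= 306*c^2 - 204*c + y^2*(30*c - 10) + y*(90*c^2 + 42*c - 24) + 34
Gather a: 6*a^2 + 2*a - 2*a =6*a^2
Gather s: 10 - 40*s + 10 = 20 - 40*s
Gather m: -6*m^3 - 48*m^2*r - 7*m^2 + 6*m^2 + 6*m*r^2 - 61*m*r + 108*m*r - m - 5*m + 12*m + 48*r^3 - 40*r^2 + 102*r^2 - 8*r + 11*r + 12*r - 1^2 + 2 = -6*m^3 + m^2*(-48*r - 1) + m*(6*r^2 + 47*r + 6) + 48*r^3 + 62*r^2 + 15*r + 1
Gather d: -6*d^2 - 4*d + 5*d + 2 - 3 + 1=-6*d^2 + d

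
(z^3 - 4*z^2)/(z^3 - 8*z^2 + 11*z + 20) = z^2/(z^2 - 4*z - 5)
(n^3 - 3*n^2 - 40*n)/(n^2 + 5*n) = n - 8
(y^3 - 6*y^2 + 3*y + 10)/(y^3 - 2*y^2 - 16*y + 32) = (y^2 - 4*y - 5)/(y^2 - 16)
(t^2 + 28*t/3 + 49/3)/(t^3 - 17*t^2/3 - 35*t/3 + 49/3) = (t + 7)/(t^2 - 8*t + 7)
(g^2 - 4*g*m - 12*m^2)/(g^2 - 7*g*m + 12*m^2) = (g^2 - 4*g*m - 12*m^2)/(g^2 - 7*g*m + 12*m^2)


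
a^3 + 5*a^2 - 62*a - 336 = (a - 8)*(a + 6)*(a + 7)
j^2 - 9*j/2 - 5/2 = (j - 5)*(j + 1/2)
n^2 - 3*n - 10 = (n - 5)*(n + 2)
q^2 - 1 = (q - 1)*(q + 1)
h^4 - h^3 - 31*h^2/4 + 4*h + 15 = (h - 5/2)*(h - 2)*(h + 3/2)*(h + 2)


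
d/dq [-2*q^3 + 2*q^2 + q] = -6*q^2 + 4*q + 1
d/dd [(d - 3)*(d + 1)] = 2*d - 2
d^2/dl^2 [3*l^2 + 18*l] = 6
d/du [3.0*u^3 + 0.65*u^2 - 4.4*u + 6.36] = 9.0*u^2 + 1.3*u - 4.4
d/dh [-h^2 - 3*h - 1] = -2*h - 3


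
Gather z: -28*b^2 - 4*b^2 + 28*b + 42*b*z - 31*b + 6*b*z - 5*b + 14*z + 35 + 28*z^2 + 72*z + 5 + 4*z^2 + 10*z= -32*b^2 - 8*b + 32*z^2 + z*(48*b + 96) + 40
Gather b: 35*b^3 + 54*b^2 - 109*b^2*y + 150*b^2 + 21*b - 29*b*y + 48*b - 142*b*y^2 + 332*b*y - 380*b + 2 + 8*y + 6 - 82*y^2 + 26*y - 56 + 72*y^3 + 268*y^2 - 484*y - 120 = 35*b^3 + b^2*(204 - 109*y) + b*(-142*y^2 + 303*y - 311) + 72*y^3 + 186*y^2 - 450*y - 168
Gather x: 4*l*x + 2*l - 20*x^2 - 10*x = 2*l - 20*x^2 + x*(4*l - 10)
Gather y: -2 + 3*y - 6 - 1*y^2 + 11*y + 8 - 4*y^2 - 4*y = -5*y^2 + 10*y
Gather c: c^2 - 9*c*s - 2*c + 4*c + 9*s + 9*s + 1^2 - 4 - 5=c^2 + c*(2 - 9*s) + 18*s - 8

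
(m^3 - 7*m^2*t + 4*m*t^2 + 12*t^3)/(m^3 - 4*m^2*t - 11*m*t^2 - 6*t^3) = (m - 2*t)/(m + t)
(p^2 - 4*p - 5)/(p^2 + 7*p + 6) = (p - 5)/(p + 6)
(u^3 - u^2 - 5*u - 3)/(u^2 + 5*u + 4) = (u^2 - 2*u - 3)/(u + 4)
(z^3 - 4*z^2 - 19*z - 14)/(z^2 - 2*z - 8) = (z^2 - 6*z - 7)/(z - 4)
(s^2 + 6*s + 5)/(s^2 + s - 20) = (s + 1)/(s - 4)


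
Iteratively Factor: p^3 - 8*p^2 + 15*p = (p - 3)*(p^2 - 5*p) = p*(p - 3)*(p - 5)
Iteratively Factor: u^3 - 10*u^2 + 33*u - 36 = (u - 3)*(u^2 - 7*u + 12) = (u - 4)*(u - 3)*(u - 3)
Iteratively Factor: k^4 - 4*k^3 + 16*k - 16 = (k - 2)*(k^3 - 2*k^2 - 4*k + 8) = (k - 2)^2*(k^2 - 4) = (k - 2)^3*(k + 2)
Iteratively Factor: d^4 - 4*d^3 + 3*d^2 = (d - 3)*(d^3 - d^2) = d*(d - 3)*(d^2 - d) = d^2*(d - 3)*(d - 1)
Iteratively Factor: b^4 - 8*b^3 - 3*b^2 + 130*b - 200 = (b - 5)*(b^3 - 3*b^2 - 18*b + 40) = (b - 5)*(b + 4)*(b^2 - 7*b + 10) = (b - 5)^2*(b + 4)*(b - 2)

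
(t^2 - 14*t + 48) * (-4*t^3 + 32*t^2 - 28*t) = -4*t^5 + 88*t^4 - 668*t^3 + 1928*t^2 - 1344*t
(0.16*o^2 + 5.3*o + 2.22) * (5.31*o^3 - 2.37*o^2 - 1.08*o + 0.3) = 0.8496*o^5 + 27.7638*o^4 - 0.945600000000001*o^3 - 10.9374*o^2 - 0.8076*o + 0.666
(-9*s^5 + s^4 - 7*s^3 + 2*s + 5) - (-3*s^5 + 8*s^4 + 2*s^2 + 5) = -6*s^5 - 7*s^4 - 7*s^3 - 2*s^2 + 2*s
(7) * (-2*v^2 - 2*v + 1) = -14*v^2 - 14*v + 7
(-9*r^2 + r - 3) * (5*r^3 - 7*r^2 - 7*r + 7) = -45*r^5 + 68*r^4 + 41*r^3 - 49*r^2 + 28*r - 21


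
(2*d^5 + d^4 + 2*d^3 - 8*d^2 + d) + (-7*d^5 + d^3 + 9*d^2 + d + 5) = -5*d^5 + d^4 + 3*d^3 + d^2 + 2*d + 5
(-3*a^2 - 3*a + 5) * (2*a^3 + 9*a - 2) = -6*a^5 - 6*a^4 - 17*a^3 - 21*a^2 + 51*a - 10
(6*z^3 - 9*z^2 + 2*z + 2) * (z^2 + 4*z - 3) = 6*z^5 + 15*z^4 - 52*z^3 + 37*z^2 + 2*z - 6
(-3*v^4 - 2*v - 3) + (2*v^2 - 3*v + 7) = -3*v^4 + 2*v^2 - 5*v + 4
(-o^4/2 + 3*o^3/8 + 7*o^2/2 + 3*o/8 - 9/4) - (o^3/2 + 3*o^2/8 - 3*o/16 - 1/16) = -o^4/2 - o^3/8 + 25*o^2/8 + 9*o/16 - 35/16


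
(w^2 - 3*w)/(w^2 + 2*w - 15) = w/(w + 5)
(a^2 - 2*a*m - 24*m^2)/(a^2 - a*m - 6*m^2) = (-a^2 + 2*a*m + 24*m^2)/(-a^2 + a*m + 6*m^2)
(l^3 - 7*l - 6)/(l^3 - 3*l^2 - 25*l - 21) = (l^2 - l - 6)/(l^2 - 4*l - 21)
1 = 1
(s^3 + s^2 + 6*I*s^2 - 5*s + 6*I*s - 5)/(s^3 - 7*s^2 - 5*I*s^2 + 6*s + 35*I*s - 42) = (s^2 + s*(1 + 5*I) + 5*I)/(s^2 - s*(7 + 6*I) + 42*I)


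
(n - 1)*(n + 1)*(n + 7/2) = n^3 + 7*n^2/2 - n - 7/2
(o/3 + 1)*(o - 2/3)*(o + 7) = o^3/3 + 28*o^2/9 + 43*o/9 - 14/3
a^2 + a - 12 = (a - 3)*(a + 4)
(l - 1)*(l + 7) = l^2 + 6*l - 7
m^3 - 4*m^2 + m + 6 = (m - 3)*(m - 2)*(m + 1)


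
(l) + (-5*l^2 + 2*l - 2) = -5*l^2 + 3*l - 2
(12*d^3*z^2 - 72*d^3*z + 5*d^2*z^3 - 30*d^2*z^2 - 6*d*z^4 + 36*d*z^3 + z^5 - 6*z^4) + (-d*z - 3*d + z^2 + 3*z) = 12*d^3*z^2 - 72*d^3*z + 5*d^2*z^3 - 30*d^2*z^2 - 6*d*z^4 + 36*d*z^3 - d*z - 3*d + z^5 - 6*z^4 + z^2 + 3*z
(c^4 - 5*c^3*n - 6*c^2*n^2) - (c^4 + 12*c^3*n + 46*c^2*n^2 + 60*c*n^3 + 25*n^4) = -17*c^3*n - 52*c^2*n^2 - 60*c*n^3 - 25*n^4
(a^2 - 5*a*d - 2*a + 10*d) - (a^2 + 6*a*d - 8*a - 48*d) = -11*a*d + 6*a + 58*d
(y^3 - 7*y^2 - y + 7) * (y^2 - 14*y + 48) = y^5 - 21*y^4 + 145*y^3 - 315*y^2 - 146*y + 336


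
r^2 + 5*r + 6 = (r + 2)*(r + 3)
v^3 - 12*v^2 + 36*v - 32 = (v - 8)*(v - 2)^2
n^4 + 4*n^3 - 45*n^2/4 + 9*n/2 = n*(n - 3/2)*(n - 1/2)*(n + 6)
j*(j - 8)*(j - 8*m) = j^3 - 8*j^2*m - 8*j^2 + 64*j*m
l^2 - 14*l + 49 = (l - 7)^2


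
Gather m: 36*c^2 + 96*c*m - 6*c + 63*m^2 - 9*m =36*c^2 - 6*c + 63*m^2 + m*(96*c - 9)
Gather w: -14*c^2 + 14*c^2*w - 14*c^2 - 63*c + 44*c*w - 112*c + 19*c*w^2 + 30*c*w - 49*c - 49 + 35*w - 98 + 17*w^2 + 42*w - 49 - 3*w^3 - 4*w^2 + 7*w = -28*c^2 - 224*c - 3*w^3 + w^2*(19*c + 13) + w*(14*c^2 + 74*c + 84) - 196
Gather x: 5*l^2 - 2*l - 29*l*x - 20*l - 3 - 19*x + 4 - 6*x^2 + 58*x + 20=5*l^2 - 22*l - 6*x^2 + x*(39 - 29*l) + 21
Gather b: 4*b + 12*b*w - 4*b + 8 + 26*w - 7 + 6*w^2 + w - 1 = 12*b*w + 6*w^2 + 27*w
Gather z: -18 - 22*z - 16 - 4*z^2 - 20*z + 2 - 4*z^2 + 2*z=-8*z^2 - 40*z - 32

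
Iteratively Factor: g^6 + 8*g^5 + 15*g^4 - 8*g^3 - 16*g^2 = (g + 4)*(g^5 + 4*g^4 - g^3 - 4*g^2) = (g + 1)*(g + 4)*(g^4 + 3*g^3 - 4*g^2) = g*(g + 1)*(g + 4)*(g^3 + 3*g^2 - 4*g) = g*(g + 1)*(g + 4)^2*(g^2 - g) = g^2*(g + 1)*(g + 4)^2*(g - 1)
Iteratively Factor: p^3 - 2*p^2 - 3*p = (p)*(p^2 - 2*p - 3) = p*(p + 1)*(p - 3)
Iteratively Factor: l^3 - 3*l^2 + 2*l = (l)*(l^2 - 3*l + 2) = l*(l - 1)*(l - 2)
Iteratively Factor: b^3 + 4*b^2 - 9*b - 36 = (b - 3)*(b^2 + 7*b + 12) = (b - 3)*(b + 3)*(b + 4)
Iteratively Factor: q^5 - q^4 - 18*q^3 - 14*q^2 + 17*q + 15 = (q - 5)*(q^4 + 4*q^3 + 2*q^2 - 4*q - 3) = (q - 5)*(q - 1)*(q^3 + 5*q^2 + 7*q + 3) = (q - 5)*(q - 1)*(q + 1)*(q^2 + 4*q + 3) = (q - 5)*(q - 1)*(q + 1)*(q + 3)*(q + 1)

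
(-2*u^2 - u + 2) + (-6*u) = -2*u^2 - 7*u + 2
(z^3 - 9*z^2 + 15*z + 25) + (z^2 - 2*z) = z^3 - 8*z^2 + 13*z + 25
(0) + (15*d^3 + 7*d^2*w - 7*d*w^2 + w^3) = 15*d^3 + 7*d^2*w - 7*d*w^2 + w^3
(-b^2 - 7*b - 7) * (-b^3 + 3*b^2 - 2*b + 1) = b^5 + 4*b^4 - 12*b^3 - 8*b^2 + 7*b - 7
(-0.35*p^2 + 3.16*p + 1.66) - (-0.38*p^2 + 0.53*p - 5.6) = 0.03*p^2 + 2.63*p + 7.26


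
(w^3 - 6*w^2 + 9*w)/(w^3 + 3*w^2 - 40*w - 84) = w*(w^2 - 6*w + 9)/(w^3 + 3*w^2 - 40*w - 84)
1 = 1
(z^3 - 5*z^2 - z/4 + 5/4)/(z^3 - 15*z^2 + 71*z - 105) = (z^2 - 1/4)/(z^2 - 10*z + 21)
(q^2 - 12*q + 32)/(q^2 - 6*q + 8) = (q - 8)/(q - 2)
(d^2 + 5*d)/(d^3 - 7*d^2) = (d + 5)/(d*(d - 7))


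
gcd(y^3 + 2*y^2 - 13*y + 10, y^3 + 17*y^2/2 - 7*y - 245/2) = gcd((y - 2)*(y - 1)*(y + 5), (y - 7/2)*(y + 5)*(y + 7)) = y + 5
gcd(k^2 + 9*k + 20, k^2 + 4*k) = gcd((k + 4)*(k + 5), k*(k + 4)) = k + 4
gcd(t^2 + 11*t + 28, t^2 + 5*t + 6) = 1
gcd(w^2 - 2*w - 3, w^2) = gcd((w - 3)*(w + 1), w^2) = 1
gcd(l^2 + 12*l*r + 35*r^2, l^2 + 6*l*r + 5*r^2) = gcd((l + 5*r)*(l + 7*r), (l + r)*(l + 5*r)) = l + 5*r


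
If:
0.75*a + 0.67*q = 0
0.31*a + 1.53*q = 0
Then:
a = 0.00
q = 0.00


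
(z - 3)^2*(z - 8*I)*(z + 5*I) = z^4 - 6*z^3 - 3*I*z^3 + 49*z^2 + 18*I*z^2 - 240*z - 27*I*z + 360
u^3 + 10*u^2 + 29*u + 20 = (u + 1)*(u + 4)*(u + 5)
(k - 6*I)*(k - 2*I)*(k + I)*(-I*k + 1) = -I*k^4 - 6*k^3 - 3*I*k^2 - 16*k - 12*I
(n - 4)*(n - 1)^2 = n^3 - 6*n^2 + 9*n - 4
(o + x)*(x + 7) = o*x + 7*o + x^2 + 7*x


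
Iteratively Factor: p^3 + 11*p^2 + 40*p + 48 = (p + 3)*(p^2 + 8*p + 16) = (p + 3)*(p + 4)*(p + 4)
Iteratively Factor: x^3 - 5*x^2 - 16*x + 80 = (x - 4)*(x^2 - x - 20) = (x - 4)*(x + 4)*(x - 5)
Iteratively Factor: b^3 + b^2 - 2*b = (b - 1)*(b^2 + 2*b) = (b - 1)*(b + 2)*(b)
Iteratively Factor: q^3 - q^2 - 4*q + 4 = (q + 2)*(q^2 - 3*q + 2) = (q - 1)*(q + 2)*(q - 2)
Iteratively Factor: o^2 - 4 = (o - 2)*(o + 2)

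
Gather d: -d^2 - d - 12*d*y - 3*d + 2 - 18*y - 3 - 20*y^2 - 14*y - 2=-d^2 + d*(-12*y - 4) - 20*y^2 - 32*y - 3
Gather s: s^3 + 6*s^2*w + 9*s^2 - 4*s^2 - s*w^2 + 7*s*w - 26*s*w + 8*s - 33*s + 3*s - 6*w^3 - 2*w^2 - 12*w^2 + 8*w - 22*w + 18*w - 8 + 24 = s^3 + s^2*(6*w + 5) + s*(-w^2 - 19*w - 22) - 6*w^3 - 14*w^2 + 4*w + 16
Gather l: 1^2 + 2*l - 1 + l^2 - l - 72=l^2 + l - 72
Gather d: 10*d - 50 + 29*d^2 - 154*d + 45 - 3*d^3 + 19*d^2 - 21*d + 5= -3*d^3 + 48*d^2 - 165*d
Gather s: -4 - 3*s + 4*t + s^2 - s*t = s^2 + s*(-t - 3) + 4*t - 4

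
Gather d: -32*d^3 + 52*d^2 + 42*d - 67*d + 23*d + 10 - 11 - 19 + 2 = -32*d^3 + 52*d^2 - 2*d - 18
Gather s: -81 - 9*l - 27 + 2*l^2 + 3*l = 2*l^2 - 6*l - 108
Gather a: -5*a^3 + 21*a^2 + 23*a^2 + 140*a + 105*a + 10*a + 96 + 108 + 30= -5*a^3 + 44*a^2 + 255*a + 234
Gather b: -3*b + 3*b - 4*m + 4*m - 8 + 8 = 0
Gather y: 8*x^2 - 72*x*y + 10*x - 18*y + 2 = 8*x^2 + 10*x + y*(-72*x - 18) + 2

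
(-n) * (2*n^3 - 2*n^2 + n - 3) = -2*n^4 + 2*n^3 - n^2 + 3*n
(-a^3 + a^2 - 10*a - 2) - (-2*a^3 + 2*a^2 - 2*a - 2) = a^3 - a^2 - 8*a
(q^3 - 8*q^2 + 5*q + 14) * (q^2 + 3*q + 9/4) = q^5 - 5*q^4 - 67*q^3/4 + 11*q^2 + 213*q/4 + 63/2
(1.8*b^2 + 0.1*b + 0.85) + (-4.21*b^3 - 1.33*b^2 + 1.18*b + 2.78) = -4.21*b^3 + 0.47*b^2 + 1.28*b + 3.63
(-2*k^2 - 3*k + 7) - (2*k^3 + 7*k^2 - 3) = -2*k^3 - 9*k^2 - 3*k + 10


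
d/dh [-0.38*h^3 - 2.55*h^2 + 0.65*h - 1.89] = -1.14*h^2 - 5.1*h + 0.65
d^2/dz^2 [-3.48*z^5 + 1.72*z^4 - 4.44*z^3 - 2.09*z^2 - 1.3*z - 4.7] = -69.6*z^3 + 20.64*z^2 - 26.64*z - 4.18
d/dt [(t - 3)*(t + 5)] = 2*t + 2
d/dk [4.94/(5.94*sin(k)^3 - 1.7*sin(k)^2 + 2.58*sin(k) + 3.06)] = (-88.0308*sin(k)^2 + 16.796*sin(k) - 12.7452)*cos(k)/(5.94*sin(k)^3 - 1.7*sin(k)^2 + 2.58*sin(k) + 3.06)^2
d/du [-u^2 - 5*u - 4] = -2*u - 5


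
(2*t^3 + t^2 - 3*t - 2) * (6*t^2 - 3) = 12*t^5 + 6*t^4 - 24*t^3 - 15*t^2 + 9*t + 6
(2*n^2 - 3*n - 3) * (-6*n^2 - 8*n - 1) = -12*n^4 + 2*n^3 + 40*n^2 + 27*n + 3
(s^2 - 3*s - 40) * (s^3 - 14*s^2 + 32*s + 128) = s^5 - 17*s^4 + 34*s^3 + 592*s^2 - 1664*s - 5120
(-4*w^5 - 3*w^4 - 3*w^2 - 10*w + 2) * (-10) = 40*w^5 + 30*w^4 + 30*w^2 + 100*w - 20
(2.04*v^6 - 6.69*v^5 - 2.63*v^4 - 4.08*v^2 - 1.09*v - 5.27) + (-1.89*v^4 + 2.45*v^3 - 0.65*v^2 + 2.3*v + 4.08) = 2.04*v^6 - 6.69*v^5 - 4.52*v^4 + 2.45*v^3 - 4.73*v^2 + 1.21*v - 1.19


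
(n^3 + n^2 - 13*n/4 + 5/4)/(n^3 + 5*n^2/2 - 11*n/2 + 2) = (n + 5/2)/(n + 4)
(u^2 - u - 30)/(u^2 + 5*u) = (u - 6)/u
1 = 1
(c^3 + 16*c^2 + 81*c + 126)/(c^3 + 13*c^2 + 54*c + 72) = (c + 7)/(c + 4)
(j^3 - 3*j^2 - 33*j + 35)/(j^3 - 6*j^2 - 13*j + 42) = (j^2 + 4*j - 5)/(j^2 + j - 6)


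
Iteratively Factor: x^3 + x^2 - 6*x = (x - 2)*(x^2 + 3*x) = x*(x - 2)*(x + 3)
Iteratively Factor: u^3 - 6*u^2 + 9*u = (u - 3)*(u^2 - 3*u) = u*(u - 3)*(u - 3)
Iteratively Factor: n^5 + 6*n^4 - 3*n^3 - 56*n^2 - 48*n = (n + 4)*(n^4 + 2*n^3 - 11*n^2 - 12*n) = (n + 4)^2*(n^3 - 2*n^2 - 3*n) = (n + 1)*(n + 4)^2*(n^2 - 3*n) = n*(n + 1)*(n + 4)^2*(n - 3)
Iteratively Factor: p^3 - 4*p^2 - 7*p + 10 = (p - 5)*(p^2 + p - 2) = (p - 5)*(p - 1)*(p + 2)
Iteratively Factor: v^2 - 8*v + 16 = (v - 4)*(v - 4)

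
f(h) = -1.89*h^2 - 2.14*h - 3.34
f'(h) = -3.78*h - 2.14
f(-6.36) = -66.18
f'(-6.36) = 21.90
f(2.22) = -17.41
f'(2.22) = -10.53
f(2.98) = -26.50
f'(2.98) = -13.40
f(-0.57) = -2.73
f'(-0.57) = 0.01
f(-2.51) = -9.88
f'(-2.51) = 7.35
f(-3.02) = -14.11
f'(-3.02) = 9.28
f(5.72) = -77.42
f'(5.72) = -23.76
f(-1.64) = -4.91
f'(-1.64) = 4.06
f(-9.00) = -137.17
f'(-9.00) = 31.88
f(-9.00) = -137.17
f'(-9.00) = 31.88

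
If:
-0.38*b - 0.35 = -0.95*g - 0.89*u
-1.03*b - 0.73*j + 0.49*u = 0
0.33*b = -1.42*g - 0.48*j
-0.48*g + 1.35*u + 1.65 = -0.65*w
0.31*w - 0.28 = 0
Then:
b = -14.82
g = -3.01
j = 19.08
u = -2.73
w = 0.90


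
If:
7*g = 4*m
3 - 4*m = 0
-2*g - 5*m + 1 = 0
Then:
No Solution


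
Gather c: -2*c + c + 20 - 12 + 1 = 9 - c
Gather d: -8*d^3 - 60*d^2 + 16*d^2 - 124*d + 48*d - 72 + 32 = -8*d^3 - 44*d^2 - 76*d - 40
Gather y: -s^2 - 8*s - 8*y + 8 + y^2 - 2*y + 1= -s^2 - 8*s + y^2 - 10*y + 9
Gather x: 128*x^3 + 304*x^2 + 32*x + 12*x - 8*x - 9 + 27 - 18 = 128*x^3 + 304*x^2 + 36*x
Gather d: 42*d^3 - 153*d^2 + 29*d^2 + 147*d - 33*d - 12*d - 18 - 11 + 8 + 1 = 42*d^3 - 124*d^2 + 102*d - 20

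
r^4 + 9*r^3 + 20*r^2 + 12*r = r*(r + 1)*(r + 2)*(r + 6)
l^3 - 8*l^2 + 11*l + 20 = (l - 5)*(l - 4)*(l + 1)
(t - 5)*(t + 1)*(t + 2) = t^3 - 2*t^2 - 13*t - 10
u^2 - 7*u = u*(u - 7)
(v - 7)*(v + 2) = v^2 - 5*v - 14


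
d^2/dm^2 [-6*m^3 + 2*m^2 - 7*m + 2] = 4 - 36*m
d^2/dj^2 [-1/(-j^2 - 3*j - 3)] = 2*(-j^2 - 3*j + (2*j + 3)^2 - 3)/(j^2 + 3*j + 3)^3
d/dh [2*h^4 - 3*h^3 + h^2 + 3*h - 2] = 8*h^3 - 9*h^2 + 2*h + 3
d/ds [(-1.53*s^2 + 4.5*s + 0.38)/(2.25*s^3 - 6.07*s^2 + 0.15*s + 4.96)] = (3.4425*s^4 - 20.25*s^3 + 24.5205*s^2 - 10.5644*s + 22.263)/(5.0625*s^6 - 27.315*s^5 + 37.5199*s^4 + 20.499*s^3 - 60.1919*s^2 + 1.488*s + 24.6016)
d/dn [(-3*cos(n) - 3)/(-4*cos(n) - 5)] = -3*sin(n)/(4*cos(n) + 5)^2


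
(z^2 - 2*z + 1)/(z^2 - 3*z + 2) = (z - 1)/(z - 2)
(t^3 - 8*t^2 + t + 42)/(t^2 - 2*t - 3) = (t^2 - 5*t - 14)/(t + 1)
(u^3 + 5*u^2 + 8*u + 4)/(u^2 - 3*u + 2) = (u^3 + 5*u^2 + 8*u + 4)/(u^2 - 3*u + 2)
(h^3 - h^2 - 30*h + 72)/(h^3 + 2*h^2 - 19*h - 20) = (h^2 + 3*h - 18)/(h^2 + 6*h + 5)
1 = 1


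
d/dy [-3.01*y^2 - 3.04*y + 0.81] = -6.02*y - 3.04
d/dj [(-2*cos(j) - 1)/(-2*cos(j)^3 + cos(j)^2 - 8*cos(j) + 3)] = 8*(2*cos(j) + cos(2*j) + cos(3*j) + 8)*sin(j)/(19*cos(j) - cos(2*j) + cos(3*j) - 7)^2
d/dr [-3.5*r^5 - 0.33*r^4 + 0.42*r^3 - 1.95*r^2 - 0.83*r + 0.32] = -17.5*r^4 - 1.32*r^3 + 1.26*r^2 - 3.9*r - 0.83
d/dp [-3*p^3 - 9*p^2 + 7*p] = -9*p^2 - 18*p + 7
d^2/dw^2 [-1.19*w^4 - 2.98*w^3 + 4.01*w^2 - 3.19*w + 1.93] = -14.28*w^2 - 17.88*w + 8.02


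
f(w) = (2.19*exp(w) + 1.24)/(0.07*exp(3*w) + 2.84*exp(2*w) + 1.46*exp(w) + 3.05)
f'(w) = (2.19*exp(w) + 1.24)*(-0.21*exp(3*w) - 5.68*exp(2*w) - 1.46*exp(w))/(0.07*exp(3*w) + 2.84*exp(2*w) + 1.46*exp(w) + 3.05)^2 + 2.19*exp(w)/(0.07*exp(3*w) + 2.84*exp(2*w) + 1.46*exp(w) + 3.05)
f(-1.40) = 0.50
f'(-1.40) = 0.05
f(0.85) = 0.28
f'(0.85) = -0.23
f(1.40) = 0.17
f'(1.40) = -0.17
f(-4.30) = 0.41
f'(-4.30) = 0.01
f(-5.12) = 0.41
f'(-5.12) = 0.00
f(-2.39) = 0.45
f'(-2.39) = 0.04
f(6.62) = 0.00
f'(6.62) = -0.00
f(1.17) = 0.21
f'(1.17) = -0.20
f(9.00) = 0.00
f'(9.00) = 0.00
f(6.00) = 0.00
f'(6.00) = 0.00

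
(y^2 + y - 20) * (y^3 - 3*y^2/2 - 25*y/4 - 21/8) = y^5 - y^4/2 - 111*y^3/4 + 169*y^2/8 + 979*y/8 + 105/2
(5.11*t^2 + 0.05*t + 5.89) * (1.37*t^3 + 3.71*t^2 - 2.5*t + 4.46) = 7.0007*t^5 + 19.0266*t^4 - 4.5202*t^3 + 44.5175*t^2 - 14.502*t + 26.2694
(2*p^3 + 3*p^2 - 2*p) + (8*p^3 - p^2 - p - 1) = 10*p^3 + 2*p^2 - 3*p - 1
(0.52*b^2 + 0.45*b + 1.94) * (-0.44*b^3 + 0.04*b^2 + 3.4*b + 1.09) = -0.2288*b^5 - 0.1772*b^4 + 0.9324*b^3 + 2.1744*b^2 + 7.0865*b + 2.1146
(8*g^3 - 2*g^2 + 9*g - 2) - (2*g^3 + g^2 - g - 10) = 6*g^3 - 3*g^2 + 10*g + 8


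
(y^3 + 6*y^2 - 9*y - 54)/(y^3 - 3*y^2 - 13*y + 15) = (y^2 + 3*y - 18)/(y^2 - 6*y + 5)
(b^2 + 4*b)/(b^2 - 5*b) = (b + 4)/(b - 5)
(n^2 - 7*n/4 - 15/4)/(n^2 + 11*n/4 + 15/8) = 2*(n - 3)/(2*n + 3)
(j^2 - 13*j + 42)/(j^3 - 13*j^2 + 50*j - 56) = (j - 6)/(j^2 - 6*j + 8)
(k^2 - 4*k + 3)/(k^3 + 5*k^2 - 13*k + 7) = (k - 3)/(k^2 + 6*k - 7)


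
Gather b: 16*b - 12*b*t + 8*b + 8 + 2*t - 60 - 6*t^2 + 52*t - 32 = b*(24 - 12*t) - 6*t^2 + 54*t - 84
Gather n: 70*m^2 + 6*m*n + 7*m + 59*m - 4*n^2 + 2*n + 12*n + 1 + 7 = 70*m^2 + 66*m - 4*n^2 + n*(6*m + 14) + 8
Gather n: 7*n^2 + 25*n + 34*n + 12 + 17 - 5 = 7*n^2 + 59*n + 24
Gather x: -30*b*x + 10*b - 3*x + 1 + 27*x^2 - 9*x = 10*b + 27*x^2 + x*(-30*b - 12) + 1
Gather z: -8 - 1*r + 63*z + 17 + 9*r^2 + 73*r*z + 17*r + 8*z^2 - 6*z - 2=9*r^2 + 16*r + 8*z^2 + z*(73*r + 57) + 7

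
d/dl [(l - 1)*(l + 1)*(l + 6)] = 3*l^2 + 12*l - 1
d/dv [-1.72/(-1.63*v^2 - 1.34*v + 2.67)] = (-5.6072*v - 2.3048)/(1.63*v^2 + 1.34*v - 2.67)^2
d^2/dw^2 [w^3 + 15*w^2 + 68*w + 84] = 6*w + 30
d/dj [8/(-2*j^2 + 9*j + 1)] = 8*(4*j - 9)/(-2*j^2 + 9*j + 1)^2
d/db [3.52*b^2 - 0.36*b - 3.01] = 7.04*b - 0.36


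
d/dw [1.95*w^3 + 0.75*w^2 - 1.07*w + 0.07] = 5.85*w^2 + 1.5*w - 1.07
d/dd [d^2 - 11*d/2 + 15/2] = 2*d - 11/2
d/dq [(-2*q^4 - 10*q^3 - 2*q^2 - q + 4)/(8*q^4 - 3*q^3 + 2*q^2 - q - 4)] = 2*(43*q^6 + 12*q^5 + 2*q^4 - 41*q^3 + 80*q^2 + 4)/(64*q^8 - 48*q^7 + 41*q^6 - 28*q^5 - 54*q^4 + 20*q^3 - 15*q^2 + 8*q + 16)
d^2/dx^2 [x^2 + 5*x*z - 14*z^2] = 2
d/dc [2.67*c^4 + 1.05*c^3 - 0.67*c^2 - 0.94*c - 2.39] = 10.68*c^3 + 3.15*c^2 - 1.34*c - 0.94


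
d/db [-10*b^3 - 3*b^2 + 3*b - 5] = -30*b^2 - 6*b + 3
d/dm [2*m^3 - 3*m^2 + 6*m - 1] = 6*m^2 - 6*m + 6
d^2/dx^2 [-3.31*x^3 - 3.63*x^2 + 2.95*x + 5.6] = -19.86*x - 7.26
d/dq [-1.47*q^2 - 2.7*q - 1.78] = -2.94*q - 2.7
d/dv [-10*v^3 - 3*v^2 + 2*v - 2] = -30*v^2 - 6*v + 2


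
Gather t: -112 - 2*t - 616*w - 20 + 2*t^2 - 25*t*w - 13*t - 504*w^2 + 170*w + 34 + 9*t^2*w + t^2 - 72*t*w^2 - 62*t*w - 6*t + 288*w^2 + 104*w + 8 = t^2*(9*w + 3) + t*(-72*w^2 - 87*w - 21) - 216*w^2 - 342*w - 90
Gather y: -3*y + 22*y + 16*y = 35*y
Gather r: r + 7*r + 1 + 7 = 8*r + 8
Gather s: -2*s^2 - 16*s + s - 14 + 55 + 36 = -2*s^2 - 15*s + 77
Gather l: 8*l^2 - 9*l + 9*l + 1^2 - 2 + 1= 8*l^2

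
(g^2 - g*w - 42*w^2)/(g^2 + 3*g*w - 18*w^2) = (-g + 7*w)/(-g + 3*w)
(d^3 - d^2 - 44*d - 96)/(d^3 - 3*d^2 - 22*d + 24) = (d^2 - 5*d - 24)/(d^2 - 7*d + 6)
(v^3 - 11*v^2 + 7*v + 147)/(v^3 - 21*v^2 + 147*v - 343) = (v + 3)/(v - 7)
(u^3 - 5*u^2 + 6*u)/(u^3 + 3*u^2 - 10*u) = (u - 3)/(u + 5)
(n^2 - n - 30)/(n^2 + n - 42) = (n + 5)/(n + 7)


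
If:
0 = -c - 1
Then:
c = -1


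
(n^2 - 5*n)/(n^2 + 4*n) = (n - 5)/(n + 4)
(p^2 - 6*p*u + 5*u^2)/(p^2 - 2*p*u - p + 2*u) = (p^2 - 6*p*u + 5*u^2)/(p^2 - 2*p*u - p + 2*u)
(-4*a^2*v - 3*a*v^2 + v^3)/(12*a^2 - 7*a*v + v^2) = v*(a + v)/(-3*a + v)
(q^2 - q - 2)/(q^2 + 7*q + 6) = (q - 2)/(q + 6)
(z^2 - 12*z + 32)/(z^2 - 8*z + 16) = (z - 8)/(z - 4)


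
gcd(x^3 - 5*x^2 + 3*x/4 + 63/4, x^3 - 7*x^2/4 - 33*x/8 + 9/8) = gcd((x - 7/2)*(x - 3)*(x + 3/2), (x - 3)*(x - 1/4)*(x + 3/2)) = x^2 - 3*x/2 - 9/2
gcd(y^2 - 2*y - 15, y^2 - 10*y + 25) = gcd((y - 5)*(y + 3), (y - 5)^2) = y - 5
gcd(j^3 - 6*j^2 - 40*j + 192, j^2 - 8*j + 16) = j - 4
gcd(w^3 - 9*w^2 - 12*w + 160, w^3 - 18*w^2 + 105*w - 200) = w^2 - 13*w + 40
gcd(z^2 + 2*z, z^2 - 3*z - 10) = z + 2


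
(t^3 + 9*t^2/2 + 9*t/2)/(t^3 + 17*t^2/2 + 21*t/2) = (t + 3)/(t + 7)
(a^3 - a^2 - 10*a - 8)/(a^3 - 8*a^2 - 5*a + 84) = (a^2 + 3*a + 2)/(a^2 - 4*a - 21)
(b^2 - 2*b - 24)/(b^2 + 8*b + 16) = (b - 6)/(b + 4)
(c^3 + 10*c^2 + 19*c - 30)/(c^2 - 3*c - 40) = (c^2 + 5*c - 6)/(c - 8)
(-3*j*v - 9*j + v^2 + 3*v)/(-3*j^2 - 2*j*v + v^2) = (v + 3)/(j + v)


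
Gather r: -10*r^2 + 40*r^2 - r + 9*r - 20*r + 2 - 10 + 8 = 30*r^2 - 12*r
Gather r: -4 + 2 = -2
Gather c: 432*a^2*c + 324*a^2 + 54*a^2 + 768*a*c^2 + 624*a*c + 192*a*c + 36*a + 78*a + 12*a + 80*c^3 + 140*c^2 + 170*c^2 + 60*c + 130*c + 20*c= 378*a^2 + 126*a + 80*c^3 + c^2*(768*a + 310) + c*(432*a^2 + 816*a + 210)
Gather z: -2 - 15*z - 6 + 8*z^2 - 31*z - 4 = 8*z^2 - 46*z - 12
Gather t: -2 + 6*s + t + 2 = 6*s + t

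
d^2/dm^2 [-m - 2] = 0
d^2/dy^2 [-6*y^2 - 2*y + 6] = -12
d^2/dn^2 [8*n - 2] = 0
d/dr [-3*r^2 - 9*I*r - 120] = -6*r - 9*I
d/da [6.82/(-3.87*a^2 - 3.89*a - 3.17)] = (52.7868*a + 26.5298)/(3.87*a^2 + 3.89*a + 3.17)^2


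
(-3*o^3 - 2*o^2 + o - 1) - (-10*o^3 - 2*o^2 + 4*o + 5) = 7*o^3 - 3*o - 6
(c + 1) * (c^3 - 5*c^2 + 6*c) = c^4 - 4*c^3 + c^2 + 6*c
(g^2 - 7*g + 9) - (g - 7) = g^2 - 8*g + 16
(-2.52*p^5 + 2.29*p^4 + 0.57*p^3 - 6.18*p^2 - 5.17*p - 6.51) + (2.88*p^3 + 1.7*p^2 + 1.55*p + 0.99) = -2.52*p^5 + 2.29*p^4 + 3.45*p^3 - 4.48*p^2 - 3.62*p - 5.52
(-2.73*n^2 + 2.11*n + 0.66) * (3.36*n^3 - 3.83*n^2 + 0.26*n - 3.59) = -9.1728*n^5 + 17.5455*n^4 - 6.5735*n^3 + 7.8215*n^2 - 7.4033*n - 2.3694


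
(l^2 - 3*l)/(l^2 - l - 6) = l/(l + 2)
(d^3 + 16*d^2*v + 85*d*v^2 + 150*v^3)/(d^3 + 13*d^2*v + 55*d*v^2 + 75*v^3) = (d + 6*v)/(d + 3*v)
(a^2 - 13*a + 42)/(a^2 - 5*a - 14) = (a - 6)/(a + 2)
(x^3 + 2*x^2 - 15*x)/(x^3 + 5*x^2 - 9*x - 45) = x/(x + 3)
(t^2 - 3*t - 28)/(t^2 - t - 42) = (t + 4)/(t + 6)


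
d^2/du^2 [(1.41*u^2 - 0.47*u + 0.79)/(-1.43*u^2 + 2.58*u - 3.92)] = (-8.481902*u^3 + 37.73055*u^2 + 1.67996399999999*u - 35.486728)/(2.924207*u^6 - 15.827526*u^5 + 52.60398*u^4 - 103.9482*u^3 + 144.20112*u^2 - 118.935936*u + 60.236288)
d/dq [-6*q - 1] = -6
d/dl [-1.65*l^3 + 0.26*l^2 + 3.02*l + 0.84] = -4.95*l^2 + 0.52*l + 3.02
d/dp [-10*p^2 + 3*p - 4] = 3 - 20*p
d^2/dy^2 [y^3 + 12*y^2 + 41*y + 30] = 6*y + 24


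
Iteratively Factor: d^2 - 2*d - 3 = (d + 1)*(d - 3)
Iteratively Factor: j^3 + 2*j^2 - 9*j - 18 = (j - 3)*(j^2 + 5*j + 6) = (j - 3)*(j + 2)*(j + 3)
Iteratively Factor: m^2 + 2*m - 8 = (m - 2)*(m + 4)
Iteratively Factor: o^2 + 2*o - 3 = (o - 1)*(o + 3)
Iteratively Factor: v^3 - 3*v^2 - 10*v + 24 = (v + 3)*(v^2 - 6*v + 8) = (v - 2)*(v + 3)*(v - 4)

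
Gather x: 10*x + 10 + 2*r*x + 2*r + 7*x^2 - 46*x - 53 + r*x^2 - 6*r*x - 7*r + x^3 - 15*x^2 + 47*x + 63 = -5*r + x^3 + x^2*(r - 8) + x*(11 - 4*r) + 20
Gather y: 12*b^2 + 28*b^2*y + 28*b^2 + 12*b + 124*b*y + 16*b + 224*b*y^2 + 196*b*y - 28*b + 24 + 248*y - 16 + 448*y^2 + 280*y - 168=40*b^2 + y^2*(224*b + 448) + y*(28*b^2 + 320*b + 528) - 160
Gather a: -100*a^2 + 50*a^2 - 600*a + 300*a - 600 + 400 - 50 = -50*a^2 - 300*a - 250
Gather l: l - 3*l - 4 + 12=8 - 2*l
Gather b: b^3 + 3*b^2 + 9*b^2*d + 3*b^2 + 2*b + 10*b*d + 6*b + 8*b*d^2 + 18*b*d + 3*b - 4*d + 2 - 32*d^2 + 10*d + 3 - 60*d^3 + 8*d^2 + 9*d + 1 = b^3 + b^2*(9*d + 6) + b*(8*d^2 + 28*d + 11) - 60*d^3 - 24*d^2 + 15*d + 6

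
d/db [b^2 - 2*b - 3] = 2*b - 2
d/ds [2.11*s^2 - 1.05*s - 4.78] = 4.22*s - 1.05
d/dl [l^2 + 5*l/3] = 2*l + 5/3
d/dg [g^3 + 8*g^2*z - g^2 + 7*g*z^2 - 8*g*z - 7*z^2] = 3*g^2 + 16*g*z - 2*g + 7*z^2 - 8*z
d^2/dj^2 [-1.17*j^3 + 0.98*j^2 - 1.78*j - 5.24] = 1.96 - 7.02*j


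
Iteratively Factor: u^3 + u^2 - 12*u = (u + 4)*(u^2 - 3*u) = (u - 3)*(u + 4)*(u)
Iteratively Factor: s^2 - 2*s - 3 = (s - 3)*(s + 1)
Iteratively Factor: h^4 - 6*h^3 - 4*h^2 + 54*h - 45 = (h - 5)*(h^3 - h^2 - 9*h + 9) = (h - 5)*(h - 3)*(h^2 + 2*h - 3) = (h - 5)*(h - 3)*(h + 3)*(h - 1)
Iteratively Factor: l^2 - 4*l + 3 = (l - 1)*(l - 3)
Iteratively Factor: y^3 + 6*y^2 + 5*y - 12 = (y + 3)*(y^2 + 3*y - 4) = (y + 3)*(y + 4)*(y - 1)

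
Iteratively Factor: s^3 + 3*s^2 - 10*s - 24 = (s - 3)*(s^2 + 6*s + 8) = (s - 3)*(s + 4)*(s + 2)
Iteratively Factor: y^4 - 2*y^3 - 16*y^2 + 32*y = (y - 2)*(y^3 - 16*y) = (y - 2)*(y + 4)*(y^2 - 4*y) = (y - 4)*(y - 2)*(y + 4)*(y)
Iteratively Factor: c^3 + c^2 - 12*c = (c)*(c^2 + c - 12) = c*(c - 3)*(c + 4)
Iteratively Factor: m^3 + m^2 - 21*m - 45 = (m - 5)*(m^2 + 6*m + 9) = (m - 5)*(m + 3)*(m + 3)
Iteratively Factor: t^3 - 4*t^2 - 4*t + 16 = (t + 2)*(t^2 - 6*t + 8) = (t - 4)*(t + 2)*(t - 2)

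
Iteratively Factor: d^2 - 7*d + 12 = (d - 4)*(d - 3)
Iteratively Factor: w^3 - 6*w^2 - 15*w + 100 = (w - 5)*(w^2 - w - 20) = (w - 5)*(w + 4)*(w - 5)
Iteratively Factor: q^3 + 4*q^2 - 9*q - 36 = (q - 3)*(q^2 + 7*q + 12) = (q - 3)*(q + 3)*(q + 4)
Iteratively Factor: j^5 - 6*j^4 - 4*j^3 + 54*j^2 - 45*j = (j - 3)*(j^4 - 3*j^3 - 13*j^2 + 15*j) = (j - 3)*(j - 1)*(j^3 - 2*j^2 - 15*j) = j*(j - 3)*(j - 1)*(j^2 - 2*j - 15) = j*(j - 5)*(j - 3)*(j - 1)*(j + 3)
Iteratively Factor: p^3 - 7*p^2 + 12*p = (p)*(p^2 - 7*p + 12) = p*(p - 3)*(p - 4)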